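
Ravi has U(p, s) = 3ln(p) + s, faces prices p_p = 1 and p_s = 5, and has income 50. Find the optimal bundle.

MU_p = 3/p, MU_s = 1.
MRS = 3/p ÷ 1.
Tangency: set MRS = p_p/p_s = 1/5 = 0.2.
MRS depends only on p: 3/p = 0.2 ⇒ p* = 3/0.2 = 15.
From the budget, 5·s = 50 − 1·15 = 35, so s* = 7.

p* = 15, s* = 7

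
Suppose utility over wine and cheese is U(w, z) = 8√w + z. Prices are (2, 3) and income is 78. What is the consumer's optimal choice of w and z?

w* = 36, z* = 2

MU_w = 8/(2√w), MU_z = 1.
MRS = 8/(2√w) ÷ 1.
Tangency: set MRS = p_w/p_z = 2/3.
MRS depends only on w: 4/√w = 2/3 ⇒ √w = 4/(2/3) = 6 ⇒ w* = 36.
From the budget, 3·z = 78 − 2·36 = 6, so z* = 2.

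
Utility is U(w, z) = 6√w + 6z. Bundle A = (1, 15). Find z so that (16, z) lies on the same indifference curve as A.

z = 12

U(1, 15) = 96.
Set U(16, z) = 96 and solve.
With w = 16: √16 = 4, so 6z = 96 − 6·4 = 72 and z = 12.
Check: U(16, 12) = 96.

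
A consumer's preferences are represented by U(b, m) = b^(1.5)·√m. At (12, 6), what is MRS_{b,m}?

MRS = 1.5

MU_b = 1.5·√b·√m and MU_m = 0.5·b^(1.5)·m^(-0.5).
MRS = MU_b/MU_m = (3)·m/b.
At (12, 6): MRS = 1.5.
The indifference curve has slope −1.5 at this bundle.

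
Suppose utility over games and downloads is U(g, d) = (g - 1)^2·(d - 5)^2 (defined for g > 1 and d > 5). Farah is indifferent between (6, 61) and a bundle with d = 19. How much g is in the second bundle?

U(6, 61) = 78400.
Set U(g, 19) = 78400 and solve.
With d = 19: (19 − 5)^2 = 196, so (g − 1)^2 = 78400/196 = 400.
Taking the square root (with g > 1): g − 1 = 20, so g = 21.
Check: U(21, 19) = 78400.

g = 21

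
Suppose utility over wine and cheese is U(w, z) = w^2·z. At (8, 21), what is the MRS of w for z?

MU_w = 2·w·z and MU_z = w^2.
MRS = MU_w/MU_z = (2/1)·z/w.
At (8, 21): MRS = 5.25.
So at (8, 21) the consumer would give up 5.25 units of z for one more unit of w.

MRS = 5.25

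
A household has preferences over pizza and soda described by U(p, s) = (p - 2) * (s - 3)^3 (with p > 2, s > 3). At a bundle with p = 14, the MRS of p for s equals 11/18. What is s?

MU_p = (s−3)^3, MU_s = 3·(p−2)·(s−3)^2.
MRS = (1/3)·(s−3)/(p−2).
Substitute p = 14: MRS = (s − 3)/36. Setting this equal to 11/18 gives s − 3 = (11/18)·36 = 22, so s = 25.

s = 25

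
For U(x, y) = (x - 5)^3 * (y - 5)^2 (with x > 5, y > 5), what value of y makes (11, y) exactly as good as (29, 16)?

y = 93

U(29, 16) = 1672704.
Set U(11, y) = 1672704 and solve.
With x = 11: (11 − 5)^3 = 216, so (y − 5)^2 = 1672704/216 = 7744.
Taking the square root (with y > 5): y − 5 = 88, so y = 93.
Check: U(11, 93) = 1672704.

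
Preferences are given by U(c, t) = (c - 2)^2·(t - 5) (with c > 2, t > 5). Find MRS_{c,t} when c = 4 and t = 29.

MU_c = 2·(c−2)·(t−5), MU_t = (c−2)^2.
MRS = (2/1)·(t−5)/(c−2).
At (4, 29): MRS = 24.
That is, one extra unit of c is worth 24 units of t at the margin.

MRS = 24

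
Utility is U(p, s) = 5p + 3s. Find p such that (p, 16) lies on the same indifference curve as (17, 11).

U(17, 11) = 118.
Set U(p, 16) = 118 and solve.
5p + 3·16 = 118 ⇒ 5p = 70 ⇒ p = 14.
Check: U(14, 16) = 118.

p = 14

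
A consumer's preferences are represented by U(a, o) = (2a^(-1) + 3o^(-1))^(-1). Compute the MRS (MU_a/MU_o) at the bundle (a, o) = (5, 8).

MRS = 128/75

For CES with ρ = -1, MRS = (2/3)·(o/a)^2.
At (5, 8): MRS = 128/75.
So at (5, 8) the consumer would give up 128/75 units of o for one more unit of a.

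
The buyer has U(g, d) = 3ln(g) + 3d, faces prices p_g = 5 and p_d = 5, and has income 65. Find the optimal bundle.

MU_g = 3/g, MU_d = 3.
MRS = 3/g ÷ 3.
Tangency: set MRS = p_g/p_d = 5/5 = 1.
MRS depends only on g: 1/g = 1 ⇒ g* = 1/1 = 1.
From the budget, 5·d = 65 − 5·1 = 60, so d* = 12.

g* = 1, d* = 12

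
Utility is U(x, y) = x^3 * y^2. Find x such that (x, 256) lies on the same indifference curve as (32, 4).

x = 2

U(32, 4) = 524288.
Set U(x, 256) = 524288 and solve.
With y = 256: 256^2 = 65536, so x^3 = 524288/65536 = 8; taking the cube root, x = 2.
Check: U(2, 256) = 524288.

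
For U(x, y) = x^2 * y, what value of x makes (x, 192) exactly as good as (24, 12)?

x = 6

U(24, 12) = 6912.
Set U(x, 192) = 6912 and solve.
With y = 192: x^2 = 6912/192 = 36; taking the square root, x = 6.
Check: U(6, 192) = 6912.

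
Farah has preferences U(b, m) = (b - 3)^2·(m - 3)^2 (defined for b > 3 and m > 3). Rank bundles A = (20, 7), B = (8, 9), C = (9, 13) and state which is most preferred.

Bundle A

Evaluate utility at each bundle:
U(A) = 4624.
U(B) = 900.
U(C) = 3600.
Highest utility is A, so A ≻ C ≻ B.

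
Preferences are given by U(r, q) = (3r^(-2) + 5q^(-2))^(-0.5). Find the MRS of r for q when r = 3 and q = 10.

For CES with ρ = -2, MRS = (3/5)·(q/r)^3.
At (3, 10): MRS = 200/9.
The indifference curve has slope −200/9 at this bundle.

MRS = 200/9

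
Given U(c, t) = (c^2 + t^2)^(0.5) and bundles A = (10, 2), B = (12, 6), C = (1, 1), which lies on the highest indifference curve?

Evaluate utility at each bundle:
U(A) = 10.198.
U(B) = 13.416.
U(C) = 1.414.
Highest utility is B, so B ≻ A ≻ C.

Bundle B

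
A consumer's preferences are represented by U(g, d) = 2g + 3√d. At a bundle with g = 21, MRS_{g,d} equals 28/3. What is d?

MU_g = 2, MU_d = 3/(2√d).
MRS = 2 ÷ (3/(2√d)).
MRS depends only on d: (4/3)·√d = 28/3 ⇒ √d = (28/3)/(4/3) = 7 ⇒ d = 49.

d = 49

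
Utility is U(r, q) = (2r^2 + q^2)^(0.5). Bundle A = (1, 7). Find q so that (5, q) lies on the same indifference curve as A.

U depends on (r, q) only through S = 2r^2 + q^2, so equal utility means equal S. At (1, 7): S = 51.
With r = 5: 2·5^2 = 50, so q^2 = 51 − 50 = 1.
Hence q = √1 = 1.
Check: U(5, 1) = 7.1414.

q = 1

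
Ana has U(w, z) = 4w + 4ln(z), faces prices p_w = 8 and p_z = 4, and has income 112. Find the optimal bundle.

w* = 13, z* = 2

MU_w = 4, MU_z = 4/z.
MRS = 4 ÷ (4/z).
Tangency: set MRS = p_w/p_z = 8/4 = 2.
MRS depends only on z: z = 2 ⇒ z* = 2.
From the budget, 8·w = 112 − 4·2 = 104, so w* = 13.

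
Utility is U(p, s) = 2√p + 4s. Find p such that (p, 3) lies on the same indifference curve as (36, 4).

p = 64

U(36, 4) = 28.
Set U(p, 3) = 28 and solve.
With s = 3: 2√p = 28 − 4·3 = 16, so √p = 8 and p = 64.
Check: U(64, 3) = 28.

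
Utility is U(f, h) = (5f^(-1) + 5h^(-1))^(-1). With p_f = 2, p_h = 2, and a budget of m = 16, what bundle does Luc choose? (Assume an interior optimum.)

f* = 4, h* = 4

For CES with ρ = -1, MRS = (h/f)^2.
Tangency: set MRS = p_f/p_h = 2/2 = 1.
So (h/f)^2 = 1; taking the square root, h/f = 1, i.e. h = f.
Substitute into the budget 2·f + 2·h = 16: 4·f = 16, so f* = 4 and h* = 4.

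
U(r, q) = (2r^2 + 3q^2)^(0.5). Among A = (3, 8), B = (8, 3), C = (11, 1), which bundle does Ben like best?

Bundle C

Evaluate utility at each bundle:
U(A) = 14.491.
U(B) = 12.450.
U(C) = 15.652.
Highest utility is C, so C ≻ A ≻ B.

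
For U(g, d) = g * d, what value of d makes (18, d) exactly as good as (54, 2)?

d = 6

U(54, 2) = 108.
Set U(18, d) = 108 and solve.
With g = 18: d = 108/18 = 6.
Check: U(18, 6) = 108.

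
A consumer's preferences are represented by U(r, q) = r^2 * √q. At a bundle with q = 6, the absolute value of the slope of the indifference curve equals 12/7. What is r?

r = 14

MU_r = 2·r·√q and MU_q = 0.5·r^2·q^(-0.5).
MRS = MU_r/MU_q = (4)·q/r.
Substitute q = 6: MRS = 24/r. Setting 24/r = 12/7 gives r = 24/(12/7) = 14.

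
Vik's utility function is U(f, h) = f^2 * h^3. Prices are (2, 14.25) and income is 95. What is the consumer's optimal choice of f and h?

MU_f = 2·f·h^3 and MU_h = 3·f^2·h^2.
MRS = MU_f/MU_h = (2/3)·h/f.
Tangency: set MRS = p_f/p_h = 2/14.25 = 8/57.
So (2/3)·h/f = 8/57, i.e. h = (4/19)·f.
Substitute into the budget 2·f + 14.25·h = 95: 5·f = 95, so f* = 19.
Then h* = (4/19)·19 = 4.

f* = 19, h* = 4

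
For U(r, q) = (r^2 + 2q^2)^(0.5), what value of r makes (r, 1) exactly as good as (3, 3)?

r = 5

U depends on (r, q) only through S = r^2 + 2q^2, so equal utility means equal S. At (3, 3): S = 27.
With q = 1: 2·1^2 = 2, so r^2 = 27 − 2 = 25.
Hence r = √25 = 5.
Check: U(5, 1) = 5.1962.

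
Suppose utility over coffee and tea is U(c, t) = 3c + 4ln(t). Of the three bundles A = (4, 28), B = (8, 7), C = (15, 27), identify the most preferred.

Evaluate utility at each bundle:
U(A) = 25.329.
U(B) = 31.784.
U(C) = 58.183.
Highest utility is C, so C ≻ B ≻ A.

Bundle C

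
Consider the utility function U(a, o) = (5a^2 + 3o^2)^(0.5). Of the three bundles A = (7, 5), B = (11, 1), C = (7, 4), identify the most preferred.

Evaluate utility at each bundle:
U(A) = 17.889.
U(B) = 24.658.
U(C) = 17.117.
Highest utility is B, so B ≻ A ≻ C.

Bundle B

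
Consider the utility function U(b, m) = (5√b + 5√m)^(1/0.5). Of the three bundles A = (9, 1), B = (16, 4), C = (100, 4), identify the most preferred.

Bundle C

Evaluate utility at each bundle:
U(A) = 400.000.
U(B) = 900.000.
U(C) = 3600.000.
Highest utility is C, so C ≻ B ≻ A.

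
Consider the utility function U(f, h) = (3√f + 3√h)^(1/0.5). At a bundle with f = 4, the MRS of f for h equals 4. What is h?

For CES with ρ = 0.5, MRS = √(h/f).
Setting √(h/4) = 4 gives h/4 = 16 and h = 64.

h = 64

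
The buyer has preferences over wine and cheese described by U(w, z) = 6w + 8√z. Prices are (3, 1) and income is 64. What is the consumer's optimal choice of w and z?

w* = 20, z* = 4

MU_w = 6, MU_z = 8/(2√z).
MRS = 6 ÷ (8/(2√z)).
Tangency: set MRS = p_w/p_z = 3/1 = 3.
MRS depends only on z: 1.5·√z = 3 ⇒ √z = 3/1.5 = 2 ⇒ z* = 4.
From the budget, 3·w = 64 − 1·4 = 60, so w* = 20.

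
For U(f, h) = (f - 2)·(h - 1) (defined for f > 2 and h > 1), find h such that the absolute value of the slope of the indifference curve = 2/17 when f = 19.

MU_f = (h−1), MU_h = (f−2).
MRS = (h−1)/(f−2).
Substitute f = 19: MRS = (h − 1)/17. Setting this equal to 2/17 gives h − 1 = (2/17)·17 = 2, so h = 3.

h = 3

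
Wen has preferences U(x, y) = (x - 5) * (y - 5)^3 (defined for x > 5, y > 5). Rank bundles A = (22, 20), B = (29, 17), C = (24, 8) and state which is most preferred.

Evaluate utility at each bundle:
U(A) = 57375.
U(B) = 41472.
U(C) = 513.
Highest utility is A, so A ≻ B ≻ C.

Bundle A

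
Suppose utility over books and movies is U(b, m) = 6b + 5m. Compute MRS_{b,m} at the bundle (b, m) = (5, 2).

MU_b = 6, MU_m = 5, so MRS = 6/5 = 1.2 at every bundle.
At (5, 2): MRS = 1.2.
That is, one extra unit of b is worth 1.2 units of m at the margin.

MRS = 1.2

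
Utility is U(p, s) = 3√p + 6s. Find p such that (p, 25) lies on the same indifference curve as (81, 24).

p = 49

U(81, 24) = 171.
Set U(p, 25) = 171 and solve.
With s = 25: 3√p = 171 − 6·25 = 21, so √p = 7 and p = 49.
Check: U(49, 25) = 171.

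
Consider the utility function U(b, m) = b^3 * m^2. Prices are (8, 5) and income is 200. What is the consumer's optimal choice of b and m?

MU_b = 3·b^2·m^2 and MU_m = 2·b^3·m.
MRS = MU_b/MU_m = (3/2)·m/b.
Tangency: set MRS = p_b/p_m = 8/5 = 1.6.
So (3/2)·m/b = 1.6, i.e. m = (16/15)·b.
Substitute into the budget 8·b + 5·m = 200: (40/3)·b = 200, so b* = 15.
Then m* = (16/15)·15 = 16.

b* = 15, m* = 16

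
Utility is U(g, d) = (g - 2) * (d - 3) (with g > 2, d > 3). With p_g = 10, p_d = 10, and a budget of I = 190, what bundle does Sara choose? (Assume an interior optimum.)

MU_g = (d−3), MU_d = (g−2).
MRS = (d−3)/(g−2).
Tangency: set MRS = p_g/p_d = 10/10 = 1.
So (d − 3)/(g − 2) = 1, i.e. (d − 3) = (g − 2).
Rewrite the budget in excess-of-subsistence terms: 10·(g − 2) + 10·(d − 3) = 190 − 10·2 − 10·3 = 140.
Substituting, 20·(g − 2) = 140, so g − 2 = 7 and g* = 9.
Then d − 3 = 7, so d* = 10.

g* = 9, d* = 10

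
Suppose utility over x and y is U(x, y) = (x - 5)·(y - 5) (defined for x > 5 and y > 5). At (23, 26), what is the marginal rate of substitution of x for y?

MU_x = (y−5), MU_y = (x−5).
MRS = (y−5)/(x−5).
At (23, 26): MRS = 7/6.
The indifference curve has slope −7/6 at this bundle.

MRS = 7/6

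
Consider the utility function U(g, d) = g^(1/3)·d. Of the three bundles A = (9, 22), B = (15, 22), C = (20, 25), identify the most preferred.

Bundle C

Evaluate utility at each bundle:
U(A) = 45.762.
U(B) = 54.257.
U(C) = 67.860.
Highest utility is C, so C ≻ B ≻ A.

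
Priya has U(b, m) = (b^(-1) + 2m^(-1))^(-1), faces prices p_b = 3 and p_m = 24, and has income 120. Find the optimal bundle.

For CES with ρ = -1, MRS = (1/2)·(m/b)^2.
Tangency: set MRS = p_b/p_m = 3/24 = 0.125.
So (m/b)^2 = 0.25; taking the square root, m/b = 0.5, i.e. m = 0.5·b.
Substitute into the budget 3·b + 24·m = 120: 15·b = 120, so b* = 8 and m* = 0.5·8 = 4.

b* = 8, m* = 4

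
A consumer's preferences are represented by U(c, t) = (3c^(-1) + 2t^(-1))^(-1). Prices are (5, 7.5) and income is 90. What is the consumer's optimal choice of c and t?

For CES with ρ = -1, MRS = (3/2)·(t/c)^2.
Tangency: set MRS = p_c/p_t = 5/7.5 = 2/3.
So (t/c)^2 = 4/9; taking the square root, t/c = 2/3, i.e. t = (2/3)·c.
Substitute into the budget 5·c + 7.5·t = 90: 10·c = 90, so c* = 9 and t* = (2/3)·9 = 6.

c* = 9, t* = 6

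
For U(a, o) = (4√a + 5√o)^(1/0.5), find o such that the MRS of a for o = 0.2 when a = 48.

For CES with ρ = 0.5, MRS = (4/5)·√(o/a).
Setting (4/5)·√(o/48) = 0.2 gives √(o/48) = 0.25, so o/48 = 1/16 and o = 3.

o = 3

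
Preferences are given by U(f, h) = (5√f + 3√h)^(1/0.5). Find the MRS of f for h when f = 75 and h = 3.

MRS = 1/3

For CES with ρ = 0.5, MRS = (5/3)·√(h/f).
At (75, 3): MRS = 1/3.
The indifference curve has slope −1/3 at this bundle.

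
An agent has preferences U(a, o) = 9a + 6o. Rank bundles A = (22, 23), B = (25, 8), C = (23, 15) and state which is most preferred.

Evaluate utility at each bundle:
U(A) = 336.
U(B) = 273.
U(C) = 297.
Highest utility is A, so A ≻ C ≻ B.

Bundle A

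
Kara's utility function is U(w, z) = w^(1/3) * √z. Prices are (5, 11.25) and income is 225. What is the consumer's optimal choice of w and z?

w* = 18, z* = 12

MU_w = 1/3·w^(-2/3)·√z and MU_z = 0.5·w^(1/3)·z^(-0.5).
MRS = MU_w/MU_z = (2/3)·z/w.
Tangency: set MRS = p_w/p_z = 5/11.25 = 4/9.
So (2/3)·z/w = 4/9, i.e. z = (2/3)·w.
Substitute into the budget 5·w + 11.25·z = 225: 12.5·w = 225, so w* = 18.
Then z* = (2/3)·18 = 12.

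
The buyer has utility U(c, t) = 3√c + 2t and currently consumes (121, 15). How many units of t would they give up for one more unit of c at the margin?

MU_c = 3/(2√c), MU_t = 2.
MRS = 3/(2√c) ÷ 2.
At (121, 15): MRS = 3/44.
The indifference curve has slope −3/44 at this bundle.

MRS = 3/44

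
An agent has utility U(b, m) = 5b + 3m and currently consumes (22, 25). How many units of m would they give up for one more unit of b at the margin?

MU_b = 5, MU_m = 3, so MRS = 5/3 at every bundle.
At (22, 25): MRS = 5/3.
So at (22, 25) the consumer would give up 5/3 units of m for one more unit of b.

MRS = 5/3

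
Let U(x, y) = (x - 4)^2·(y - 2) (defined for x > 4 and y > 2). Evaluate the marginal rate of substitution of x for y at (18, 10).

MRS = 8/7

MU_x = 2·(x−4)·(y−2), MU_y = (x−4)^2.
MRS = (2/1)·(y−2)/(x−4).
At (18, 10): MRS = 8/7.
So at (18, 10) the consumer would give up 8/7 units of y for one more unit of x.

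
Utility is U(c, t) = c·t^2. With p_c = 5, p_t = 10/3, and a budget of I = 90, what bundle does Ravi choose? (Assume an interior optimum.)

c* = 6, t* = 18

MU_c = t^2 and MU_t = 2·c·t.
MRS = MU_c/MU_t = (1/2)·t/c.
Tangency: set MRS = p_c/p_t = 5/(10/3) = 1.5.
So (1/2)·t/c = 1.5, i.e. t = 3·c.
Substitute into the budget 5·c + (10/3)·t = 90: 15·c = 90, so c* = 6.
Then t* = 3·6 = 18.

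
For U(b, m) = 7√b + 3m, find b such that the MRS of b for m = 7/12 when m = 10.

MU_b = 7/(2√b), MU_m = 3.
MRS = 7/(2√b) ÷ 3.
MRS depends only on b: (7/6)/√b = 7/12 ⇒ √b = (7/6)/(7/12) = 2 ⇒ b = 4.

b = 4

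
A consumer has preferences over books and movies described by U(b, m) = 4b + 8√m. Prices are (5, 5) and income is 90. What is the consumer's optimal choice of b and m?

MU_b = 4, MU_m = 8/(2√m).
MRS = 4 ÷ (8/(2√m)).
Tangency: set MRS = p_b/p_m = 5/5 = 1.
MRS depends only on m: √m = 1 ⇒ √m = 1 ⇒ m* = 1.
From the budget, 5·b = 90 − 5·1 = 85, so b* = 17.

b* = 17, m* = 1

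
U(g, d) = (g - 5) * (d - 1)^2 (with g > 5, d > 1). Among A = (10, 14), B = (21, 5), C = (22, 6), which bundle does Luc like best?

Evaluate utility at each bundle:
U(A) = 845.
U(B) = 256.
U(C) = 425.
Highest utility is A, so A ≻ C ≻ B.

Bundle A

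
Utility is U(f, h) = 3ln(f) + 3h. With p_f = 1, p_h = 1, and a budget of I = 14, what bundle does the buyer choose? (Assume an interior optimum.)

f* = 1, h* = 13

MU_f = 3/f, MU_h = 3.
MRS = 3/f ÷ 3.
Tangency: set MRS = p_f/p_h = 1/1 = 1.
MRS depends only on f: 1/f = 1 ⇒ f* = 1/1 = 1.
From the budget, 1·h = 14 − 1·1 = 13, so h* = 13.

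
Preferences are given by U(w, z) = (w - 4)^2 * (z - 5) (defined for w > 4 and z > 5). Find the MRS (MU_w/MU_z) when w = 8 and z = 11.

MRS = 3

MU_w = 2·(w−4)·(z−5), MU_z = (w−4)^2.
MRS = (2/1)·(z−5)/(w−4).
At (8, 11): MRS = 3.
The indifference curve has slope −3 at this bundle.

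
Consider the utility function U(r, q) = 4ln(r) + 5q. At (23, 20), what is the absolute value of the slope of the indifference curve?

MU_r = 4/r, MU_q = 5.
MRS = 4/r ÷ 5.
At (23, 20): MRS = 4/115.
So at (23, 20) the consumer would give up 4/115 units of q for one more unit of r.

MRS = 4/115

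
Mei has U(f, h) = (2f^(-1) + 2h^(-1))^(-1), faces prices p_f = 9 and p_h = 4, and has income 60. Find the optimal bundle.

f* = 4, h* = 6

For CES with ρ = -1, MRS = (h/f)^2.
Tangency: set MRS = p_f/p_h = 9/4 = 2.25.
So (h/f)^2 = 2.25; taking the square root, h/f = 1.5, i.e. h = 1.5·f.
Substitute into the budget 9·f + 4·h = 60: 15·f = 60, so f* = 4 and h* = 1.5·4 = 6.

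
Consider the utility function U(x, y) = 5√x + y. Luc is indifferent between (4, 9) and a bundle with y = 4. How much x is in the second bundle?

x = 9

U(4, 9) = 19.
Set U(x, 4) = 19 and solve.
With y = 4: 5√x = 19 − 4 = 15, so √x = 3 and x = 9.
Check: U(9, 4) = 19.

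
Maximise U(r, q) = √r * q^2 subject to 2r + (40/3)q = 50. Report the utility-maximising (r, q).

r* = 5, q* = 3

MU_r = 0.5·r^(-0.5)·q^2 and MU_q = 2·√r·q.
MRS = MU_r/MU_q = (0.25)·q/r.
Tangency: set MRS = p_r/p_q = 2/(40/3) = 0.15.
So (0.25)·q/r = 0.15, i.e. q = 0.6·r.
Substitute into the budget 2·r + (40/3)·q = 50: 10·r = 50, so r* = 5.
Then q* = 0.6·5 = 3.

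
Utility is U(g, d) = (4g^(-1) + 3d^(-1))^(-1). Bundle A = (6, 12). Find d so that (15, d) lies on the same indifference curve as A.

d = 60/13

U depends on (g, d) only through S = 4g^(-1) + 3d^(-1), so equal utility means equal S. At (6, 12): S = 11/12.
With g = 15: 4·15^(-1) = 4/15, so 3d^(-1) = 11/12 − 4/15 = 0.65, i.e. d^(-1) = 13/60.
Hence d = 1/(13/60) = 60/13.
Check: U(15, 60/13) = 1.0909.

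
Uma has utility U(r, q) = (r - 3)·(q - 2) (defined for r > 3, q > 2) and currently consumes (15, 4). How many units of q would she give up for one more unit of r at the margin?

MU_r = (q−2), MU_q = (r−3).
MRS = (q−2)/(r−3).
At (15, 4): MRS = 1/6.
The indifference curve has slope −1/6 at this bundle.

MRS = 1/6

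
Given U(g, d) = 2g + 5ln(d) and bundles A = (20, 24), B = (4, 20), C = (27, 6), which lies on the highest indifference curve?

Evaluate utility at each bundle:
U(A) = 55.890.
U(B) = 22.979.
U(C) = 62.959.
Highest utility is C, so C ≻ A ≻ B.

Bundle C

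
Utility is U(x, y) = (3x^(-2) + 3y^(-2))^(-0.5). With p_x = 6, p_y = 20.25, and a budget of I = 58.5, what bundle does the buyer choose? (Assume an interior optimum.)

For CES with ρ = -2, MRS = (y/x)^3.
Tangency: set MRS = p_x/p_y = 6/20.25 = 8/27.
So (y/x)^3 = 8/27; taking the cube root, y/x = 2/3, i.e. y = (2/3)·x.
Substitute into the budget 6·x + 20.25·y = 58.5: 19.5·x = 58.5, so x* = 3 and y* = (2/3)·3 = 2.

x* = 3, y* = 2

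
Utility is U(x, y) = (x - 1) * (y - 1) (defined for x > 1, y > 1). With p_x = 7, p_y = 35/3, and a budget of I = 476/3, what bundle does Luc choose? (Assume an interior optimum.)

MU_x = (y−1), MU_y = (x−1).
MRS = (y−1)/(x−1).
Tangency: set MRS = p_x/p_y = 7/(35/3) = 0.6.
So (y − 1)/(x − 1) = 0.6, i.e. (y − 1) = 0.6·(x − 1).
Rewrite the budget in excess-of-subsistence terms: 7·(x − 1) + (35/3)·(y − 1) = 476/3 − 7·1 − (35/3)·1 = 140.
Substituting, 14·(x − 1) = 140, so x − 1 = 10 and x* = 11.
Then y − 1 = 0.6·10 = 6, so y* = 7.

x* = 11, y* = 7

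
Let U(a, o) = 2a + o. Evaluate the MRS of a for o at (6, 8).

MU_a = 2, MU_o = 1, so MRS = 2/1 = 2 at every bundle.
At (6, 8): MRS = 2.
The indifference curve has slope −2 at this bundle.

MRS = 2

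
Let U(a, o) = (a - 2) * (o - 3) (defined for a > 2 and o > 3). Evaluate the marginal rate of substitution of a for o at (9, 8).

MRS = 5/7

MU_a = (o−3), MU_o = (a−2).
MRS = (o−3)/(a−2).
At (9, 8): MRS = 5/7.
The indifference curve has slope −5/7 at this bundle.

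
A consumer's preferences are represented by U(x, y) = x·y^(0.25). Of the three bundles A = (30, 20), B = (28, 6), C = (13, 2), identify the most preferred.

Bundle A

Evaluate utility at each bundle:
U(A) = 63.442.
U(B) = 43.822.
U(C) = 15.460.
Highest utility is A, so A ≻ B ≻ C.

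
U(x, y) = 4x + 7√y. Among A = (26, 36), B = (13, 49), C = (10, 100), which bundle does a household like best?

Bundle A

Evaluate utility at each bundle:
U(A) = 146.000.
U(B) = 101.000.
U(C) = 110.000.
Highest utility is A, so A ≻ C ≻ B.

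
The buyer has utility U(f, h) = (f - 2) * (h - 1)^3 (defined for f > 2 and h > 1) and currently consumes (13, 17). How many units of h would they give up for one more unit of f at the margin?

MU_f = (h−1)^3, MU_h = 3·(f−2)·(h−1)^2.
MRS = (1/3)·(h−1)/(f−2).
At (13, 17): MRS = 16/33.
The indifference curve has slope −16/33 at this bundle.

MRS = 16/33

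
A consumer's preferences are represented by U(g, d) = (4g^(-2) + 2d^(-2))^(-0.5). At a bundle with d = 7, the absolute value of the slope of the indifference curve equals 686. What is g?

g = 1

For CES with ρ = -2, MRS = (4/2)·(d/g)^3.
Setting (4/2)·(7/g)^3 = 686 gives (7/g)^3 = 343, so 7/g = 7 and g = 1.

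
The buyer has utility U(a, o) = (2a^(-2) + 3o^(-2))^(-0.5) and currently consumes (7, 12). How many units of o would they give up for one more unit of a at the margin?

MRS = 1152/343

For CES with ρ = -2, MRS = (2/3)·(o/a)^3.
At (7, 12): MRS = 1152/343.
That is, one extra unit of a is worth 1152/343 units of o at the margin.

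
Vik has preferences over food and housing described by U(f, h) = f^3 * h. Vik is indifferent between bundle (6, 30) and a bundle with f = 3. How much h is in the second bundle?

h = 240

U(6, 30) = 6480.
Set U(3, h) = 6480 and solve.
With f = 3: 3^3 = 27, so h = 6480/27 = 240.
Check: U(3, 240) = 6480.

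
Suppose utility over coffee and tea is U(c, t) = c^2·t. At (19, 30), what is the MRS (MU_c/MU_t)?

MRS = 60/19

MU_c = 2·c·t and MU_t = c^2.
MRS = MU_c/MU_t = (2/1)·t/c.
At (19, 30): MRS = 60/19.
So at (19, 30) the consumer would give up 60/19 units of t for one more unit of c.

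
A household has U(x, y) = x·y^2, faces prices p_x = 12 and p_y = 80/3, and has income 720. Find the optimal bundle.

x* = 20, y* = 18

MU_x = y^2 and MU_y = 2·x·y.
MRS = MU_x/MU_y = (1/2)·y/x.
Tangency: set MRS = p_x/p_y = 12/(80/3) = 0.45.
So (1/2)·y/x = 0.45, i.e. y = 0.9·x.
Substitute into the budget 12·x + (80/3)·y = 720: 36·x = 720, so x* = 20.
Then y* = 0.9·20 = 18.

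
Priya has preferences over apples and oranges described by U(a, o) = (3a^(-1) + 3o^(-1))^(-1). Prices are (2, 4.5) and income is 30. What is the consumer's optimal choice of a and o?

For CES with ρ = -1, MRS = (o/a)^2.
Tangency: set MRS = p_a/p_o = 2/4.5 = 4/9.
So (o/a)^2 = 4/9; taking the square root, o/a = 2/3, i.e. o = (2/3)·a.
Substitute into the budget 2·a + 4.5·o = 30: 5·a = 30, so a* = 6 and o* = (2/3)·6 = 4.

a* = 6, o* = 4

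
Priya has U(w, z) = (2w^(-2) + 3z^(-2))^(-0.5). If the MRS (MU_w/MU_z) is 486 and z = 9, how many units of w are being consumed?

w = 1

For CES with ρ = -2, MRS = (2/3)·(z/w)^3.
Setting (2/3)·(9/w)^3 = 486 gives (9/w)^3 = 729, so 9/w = 9 and w = 1.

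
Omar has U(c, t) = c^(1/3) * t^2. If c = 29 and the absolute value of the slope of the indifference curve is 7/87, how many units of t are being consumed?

MU_c = 1/3·c^(-2/3)·t^2 and MU_t = 2·c^(1/3)·t.
MRS = MU_c/MU_t = (1/6)·t/c.
Substitute c = 29: MRS = t/174. Setting t/174 = 7/87 gives t = (7/87)·174 = 14.

t = 14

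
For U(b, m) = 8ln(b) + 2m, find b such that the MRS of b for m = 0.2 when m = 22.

MU_b = 8/b, MU_m = 2.
MRS = 8/b ÷ 2.
MRS depends only on b: 4/b = 0.2 ⇒ b = 4/0.2 = 20.

b = 20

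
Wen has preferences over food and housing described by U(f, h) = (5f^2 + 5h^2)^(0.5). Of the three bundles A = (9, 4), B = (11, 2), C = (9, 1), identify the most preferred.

Bundle B

Evaluate utility at each bundle:
U(A) = 22.023.
U(B) = 25.000.
U(C) = 20.248.
Highest utility is B, so B ≻ A ≻ C.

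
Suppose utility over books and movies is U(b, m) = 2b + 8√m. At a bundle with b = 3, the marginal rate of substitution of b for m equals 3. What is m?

MU_b = 2, MU_m = 8/(2√m).
MRS = 2 ÷ (8/(2√m)).
MRS depends only on m: 0.5·√m = 3 ⇒ √m = 3/0.5 = 6 ⇒ m = 36.

m = 36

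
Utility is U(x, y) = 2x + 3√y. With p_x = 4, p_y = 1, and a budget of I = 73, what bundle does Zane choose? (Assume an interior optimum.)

x* = 16, y* = 9

MU_x = 2, MU_y = 3/(2√y).
MRS = 2 ÷ (3/(2√y)).
Tangency: set MRS = p_x/p_y = 4/1 = 4.
MRS depends only on y: (4/3)·√y = 4 ⇒ √y = 4/(4/3) = 3 ⇒ y* = 9.
From the budget, 4·x = 73 − 1·9 = 64, so x* = 16.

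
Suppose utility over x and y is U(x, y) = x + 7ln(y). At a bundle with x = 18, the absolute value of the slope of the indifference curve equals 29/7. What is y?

MU_x = 1, MU_y = 7/y.
MRS = 1 ÷ (7/y).
MRS depends only on y: (1/7)·y = 29/7 ⇒ y = (29/7)/(1/7) = 29.

y = 29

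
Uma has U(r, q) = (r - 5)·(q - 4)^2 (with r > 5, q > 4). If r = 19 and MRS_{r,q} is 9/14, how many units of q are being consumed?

q = 22

MU_r = (q−4)^2, MU_q = 2·(r−5)·(q−4).
MRS = (1/2)·(q−4)/(r−5).
Substitute r = 19: MRS = (q − 4)/28. Setting this equal to 9/14 gives q − 4 = (9/14)·28 = 18, so q = 22.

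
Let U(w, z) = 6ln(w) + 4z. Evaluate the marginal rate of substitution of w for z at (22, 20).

MRS = 3/44

MU_w = 6/w, MU_z = 4.
MRS = 6/w ÷ 4.
At (22, 20): MRS = 3/44.
That is, one extra unit of w is worth 3/44 units of z at the margin.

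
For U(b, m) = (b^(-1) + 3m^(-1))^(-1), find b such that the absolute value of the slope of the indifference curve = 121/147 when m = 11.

For CES with ρ = -1, MRS = (1/3)·(m/b)^2.
Setting (1/3)·(11/b)^2 = 121/147 gives (11/b)^2 = 121/49, so 11/b = 11/7 and b = 7.

b = 7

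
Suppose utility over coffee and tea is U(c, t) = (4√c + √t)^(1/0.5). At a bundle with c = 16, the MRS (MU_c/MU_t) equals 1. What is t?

t = 1

For CES with ρ = 0.5, MRS = (4/1)·√(t/c).
Setting (4/1)·√(t/16) = 1 gives √(t/16) = 0.25, so t/16 = 1/16 and t = 1.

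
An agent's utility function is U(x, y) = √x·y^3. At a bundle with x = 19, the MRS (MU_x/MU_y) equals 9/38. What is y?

MU_x = 0.5·x^(-0.5)·y^3 and MU_y = 3·√x·y^2.
MRS = MU_x/MU_y = (1/6)·y/x.
Substitute x = 19: MRS = y/114. Setting y/114 = 9/38 gives y = (9/38)·114 = 27.

y = 27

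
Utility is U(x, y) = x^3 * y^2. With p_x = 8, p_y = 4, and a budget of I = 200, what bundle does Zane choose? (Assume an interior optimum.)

x* = 15, y* = 20

MU_x = 3·x^2·y^2 and MU_y = 2·x^3·y.
MRS = MU_x/MU_y = (3/2)·y/x.
Tangency: set MRS = p_x/p_y = 8/4 = 2.
So (3/2)·y/x = 2, i.e. y = (4/3)·x.
Substitute into the budget 8·x + 4·y = 200: (40/3)·x = 200, so x* = 15.
Then y* = (4/3)·15 = 20.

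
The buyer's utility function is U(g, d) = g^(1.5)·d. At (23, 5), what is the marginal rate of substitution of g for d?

MRS = 15/46

MU_g = 1.5·√g·d and MU_d = g^(1.5).
MRS = MU_g/MU_d = (1.5)·d/g.
At (23, 5): MRS = 15/46.
That is, one extra unit of g is worth 15/46 units of d at the margin.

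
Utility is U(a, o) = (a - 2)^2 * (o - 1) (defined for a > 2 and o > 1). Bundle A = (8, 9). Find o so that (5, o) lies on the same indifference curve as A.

U(8, 9) = 288.
Set U(5, o) = 288 and solve.
With a = 5: (5 − 2)^2 = 9, so (o − 1) = 288/9 = 32.
So o = 1 + 32 = 33.
Check: U(5, 33) = 288.

o = 33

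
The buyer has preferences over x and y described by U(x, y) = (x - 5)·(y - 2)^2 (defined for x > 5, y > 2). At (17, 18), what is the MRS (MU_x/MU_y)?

MU_x = (y−2)^2, MU_y = 2·(x−5)·(y−2).
MRS = (1/2)·(y−2)/(x−5).
At (17, 18): MRS = 2/3.
The indifference curve has slope −2/3 at this bundle.

MRS = 2/3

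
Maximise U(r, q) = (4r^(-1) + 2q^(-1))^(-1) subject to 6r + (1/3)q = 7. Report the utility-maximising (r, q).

For CES with ρ = -1, MRS = (4/2)·(q/r)^2.
Tangency: set MRS = p_r/p_q = 6/(1/3) = 18.
So (q/r)^2 = 9; taking the square root, q/r = 3, i.e. q = 3·r.
Substitute into the budget 6·r + (1/3)·q = 7: 7·r = 7, so r* = 1 and q* = 3·1 = 3.

r* = 1, q* = 3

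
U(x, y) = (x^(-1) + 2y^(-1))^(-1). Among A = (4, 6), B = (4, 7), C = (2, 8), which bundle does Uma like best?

Bundle B

Evaluate utility at each bundle:
U(A) = 1.714.
U(B) = 1.867.
U(C) = 1.333.
Highest utility is B, so B ≻ A ≻ C.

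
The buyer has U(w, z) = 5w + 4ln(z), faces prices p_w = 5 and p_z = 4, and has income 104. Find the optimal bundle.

MU_w = 5, MU_z = 4/z.
MRS = 5 ÷ (4/z).
Tangency: set MRS = p_w/p_z = 5/4 = 1.25.
MRS depends only on z: 1.25·z = 1.25 ⇒ z* = 1.25/1.25 = 1.
From the budget, 5·w = 104 − 4·1 = 100, so w* = 20.

w* = 20, z* = 1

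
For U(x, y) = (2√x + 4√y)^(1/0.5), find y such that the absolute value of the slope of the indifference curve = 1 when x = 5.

For CES with ρ = 0.5, MRS = (2/4)·√(y/x).
Setting (2/4)·√(y/5) = 1 gives √(y/5) = 2, so y/5 = 4 and y = 20.

y = 20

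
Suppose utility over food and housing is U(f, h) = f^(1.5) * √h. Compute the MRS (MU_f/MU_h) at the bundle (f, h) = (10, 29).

MRS = 8.7

MU_f = 1.5·√f·√h and MU_h = 0.5·f^(1.5)·h^(-0.5).
MRS = MU_f/MU_h = (3)·h/f.
At (10, 29): MRS = 8.7.
So at (10, 29) the consumer would give up 8.7 units of h for one more unit of f.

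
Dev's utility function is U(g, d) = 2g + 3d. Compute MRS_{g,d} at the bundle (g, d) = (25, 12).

MU_g = 2, MU_d = 3, so MRS = 2/3 at every bundle.
At (25, 12): MRS = 2/3.
So at (25, 12) the consumer would give up 2/3 units of d for one more unit of g.

MRS = 2/3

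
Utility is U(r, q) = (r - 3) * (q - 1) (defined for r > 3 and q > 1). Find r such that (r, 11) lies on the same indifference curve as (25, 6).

r = 14

U(25, 6) = 110.
Set U(r, 11) = 110 and solve.
With q = 11: (11 − 1) = 10, so (r − 3) = 110/10 = 11.
So r = 3 + 11 = 14.
Check: U(14, 11) = 110.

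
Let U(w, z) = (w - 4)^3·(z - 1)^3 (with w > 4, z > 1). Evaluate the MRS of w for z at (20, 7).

MRS = 0.375

MU_w = 3·(w−4)^2·(z−1)^3, MU_z = 3·(w−4)^3·(z−1)^2.
MRS = (z−1)/(w−4).
At (20, 7): MRS = 0.375.
So at (20, 7) the consumer would give up 0.375 units of z for one more unit of w.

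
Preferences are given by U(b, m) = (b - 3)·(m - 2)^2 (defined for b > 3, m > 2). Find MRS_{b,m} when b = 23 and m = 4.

MRS = 0.05

MU_b = (m−2)^2, MU_m = 2·(b−3)·(m−2).
MRS = (1/2)·(m−2)/(b−3).
At (23, 4): MRS = 0.05.
That is, one extra unit of b is worth 0.05 units of m at the margin.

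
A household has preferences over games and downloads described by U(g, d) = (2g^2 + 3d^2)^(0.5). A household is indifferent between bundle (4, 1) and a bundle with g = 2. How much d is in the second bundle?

d = 3

U depends on (g, d) only through S = 2g^2 + 3d^2, so equal utility means equal S. At (4, 1): S = 35.
With g = 2: 2·2^2 = 8, so 3d^2 = 35 − 8 = 27, i.e. d^2 = 9.
Hence d = √9 = 3.
Check: U(2, 3) = 5.9161.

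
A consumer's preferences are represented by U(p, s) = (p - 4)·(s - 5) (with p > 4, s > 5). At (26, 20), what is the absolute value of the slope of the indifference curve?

MRS = 15/22

MU_p = (s−5), MU_s = (p−4).
MRS = (s−5)/(p−4).
At (26, 20): MRS = 15/22.
So at (26, 20) the consumer would give up 15/22 units of s for one more unit of p.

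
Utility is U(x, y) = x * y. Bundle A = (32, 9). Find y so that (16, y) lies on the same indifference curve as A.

U(32, 9) = 288.
Set U(16, y) = 288 and solve.
With x = 16: y = 288/16 = 18.
Check: U(16, 18) = 288.

y = 18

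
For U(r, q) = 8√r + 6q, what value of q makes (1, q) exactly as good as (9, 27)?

q = 89/3

U(9, 27) = 186.
Set U(1, q) = 186 and solve.
With r = 1: √1 = 1, so 6q = 186 − 8·1 = 178 and q = 89/3.
Check: U(1, 89/3) = 186.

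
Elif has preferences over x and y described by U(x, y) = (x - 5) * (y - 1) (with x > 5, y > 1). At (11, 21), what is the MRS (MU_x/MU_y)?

MU_x = (y−1), MU_y = (x−5).
MRS = (y−1)/(x−5).
At (11, 21): MRS = 10/3.
That is, one extra unit of x is worth 10/3 units of y at the margin.

MRS = 10/3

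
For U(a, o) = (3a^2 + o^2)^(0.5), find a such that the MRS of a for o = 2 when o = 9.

a = 6

For CES with ρ = 2, MRS = (3/1)·(o/a)^(-1).
Setting (3/1)·(9/a)^(-1) = 2 gives (9/a)^(-1) = 2/3, so 9/a = 1.5 and a = 6.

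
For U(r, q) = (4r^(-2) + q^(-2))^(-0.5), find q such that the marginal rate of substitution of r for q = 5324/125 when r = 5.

q = 11

For CES with ρ = -2, MRS = (4/1)·(q/r)^3.
Setting (4/1)·(q/5)^3 = 5324/125 gives (q/5)^3 = 1331/125, so q/5 = 2.2 and q = 11.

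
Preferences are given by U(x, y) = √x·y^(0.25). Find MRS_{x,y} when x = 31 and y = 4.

MRS = 8/31

MU_x = 0.5·x^(-0.5)·y^(0.25) and MU_y = 0.25·√x·y^(-0.75).
MRS = MU_x/MU_y = (2)·y/x.
At (31, 4): MRS = 8/31.
That is, one extra unit of x is worth 8/31 units of y at the margin.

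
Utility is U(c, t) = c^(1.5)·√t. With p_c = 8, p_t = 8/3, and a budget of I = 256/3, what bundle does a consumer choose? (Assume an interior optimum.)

c* = 8, t* = 8

MU_c = 1.5·√c·√t and MU_t = 0.5·c^(1.5)·t^(-0.5).
MRS = MU_c/MU_t = (3)·t/c.
Tangency: set MRS = p_c/p_t = 8/(8/3) = 3.
So (3)·t/c = 3, i.e. t = c.
Substitute into the budget 8·c + (8/3)·t = 256/3: (32/3)·c = 256/3, so c* = 8.
Then t* = 8.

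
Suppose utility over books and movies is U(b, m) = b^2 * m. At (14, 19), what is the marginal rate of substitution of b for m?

MRS = 19/7

MU_b = 2·b·m and MU_m = b^2.
MRS = MU_b/MU_m = (2/1)·m/b.
At (14, 19): MRS = 19/7.
The indifference curve has slope −19/7 at this bundle.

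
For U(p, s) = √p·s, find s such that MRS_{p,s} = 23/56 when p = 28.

MU_p = 0.5·p^(-0.5)·s and MU_s = √p.
MRS = MU_p/MU_s = (0.5)·s/p.
Substitute p = 28: MRS = s/56. Setting s/56 = 23/56 gives s = (23/56)·56 = 23.

s = 23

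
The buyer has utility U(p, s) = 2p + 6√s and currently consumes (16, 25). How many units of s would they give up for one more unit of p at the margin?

MRS = 10/3

MU_p = 2, MU_s = 6/(2√s).
MRS = 2 ÷ (6/(2√s)).
At (16, 25): MRS = 10/3.
So at (16, 25) the consumer would give up 10/3 units of s for one more unit of p.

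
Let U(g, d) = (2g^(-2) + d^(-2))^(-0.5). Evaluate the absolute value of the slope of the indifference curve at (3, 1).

MRS = 2/27

For CES with ρ = -2, MRS = (2/1)·(d/g)^3.
At (3, 1): MRS = 2/27.
So at (3, 1) the consumer would give up 2/27 units of d for one more unit of g.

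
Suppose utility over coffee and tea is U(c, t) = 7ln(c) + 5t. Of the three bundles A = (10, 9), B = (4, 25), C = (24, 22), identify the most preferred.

Evaluate utility at each bundle:
U(A) = 61.118.
U(B) = 134.704.
U(C) = 132.246.
Highest utility is B, so B ≻ C ≻ A.

Bundle B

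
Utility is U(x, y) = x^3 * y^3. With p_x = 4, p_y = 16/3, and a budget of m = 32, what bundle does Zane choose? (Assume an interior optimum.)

MU_x = 3·x^2·y^3 and MU_y = 3·x^3·y^2.
MRS = MU_x/MU_y = y/x.
Tangency: set MRS = p_x/p_y = 4/(16/3) = 0.75.
So y/x = 0.75, i.e. y = 0.75·x.
Substitute into the budget 4·x + (16/3)·y = 32: 8·x = 32, so x* = 4.
Then y* = 0.75·4 = 3.

x* = 4, y* = 3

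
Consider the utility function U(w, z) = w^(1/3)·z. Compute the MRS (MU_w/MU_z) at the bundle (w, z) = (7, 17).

MRS = 17/21

MU_w = 1/3·w^(-2/3)·z and MU_z = w^(1/3).
MRS = MU_w/MU_z = (1/3)·z/w.
At (7, 17): MRS = 17/21.
So at (7, 17) the consumer would give up 17/21 units of z for one more unit of w.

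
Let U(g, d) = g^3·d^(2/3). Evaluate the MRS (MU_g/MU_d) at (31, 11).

MU_g = 3·g^2·d^(2/3) and MU_d = 2/3·g^3·d^(-1/3).
MRS = MU_g/MU_d = (4.5)·d/g.
At (31, 11): MRS = 99/62.
The indifference curve has slope −99/62 at this bundle.

MRS = 99/62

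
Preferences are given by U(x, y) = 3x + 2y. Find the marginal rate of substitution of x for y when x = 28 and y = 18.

MRS = 1.5

MU_x = 3, MU_y = 2, so MRS = 3/2 = 1.5 at every bundle.
At (28, 18): MRS = 1.5.
So at (28, 18) the consumer would give up 1.5 units of y for one more unit of x.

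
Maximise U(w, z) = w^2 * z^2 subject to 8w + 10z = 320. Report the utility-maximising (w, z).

w* = 20, z* = 16

MU_w = 2·w·z^2 and MU_z = 2·w^2·z.
MRS = MU_w/MU_z = z/w.
Tangency: set MRS = p_w/p_z = 8/10 = 0.8.
So z/w = 0.8, i.e. z = 0.8·w.
Substitute into the budget 8·w + 10·z = 320: 16·w = 320, so w* = 20.
Then z* = 0.8·20 = 16.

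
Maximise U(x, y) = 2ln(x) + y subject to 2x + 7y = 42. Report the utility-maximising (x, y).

MU_x = 2/x, MU_y = 1.
MRS = 2/x ÷ 1.
Tangency: set MRS = p_x/p_y = 2/7.
MRS depends only on x: 2/x = 2/7 ⇒ x* = 2/(2/7) = 7.
From the budget, 7·y = 42 − 2·7 = 28, so y* = 4.

x* = 7, y* = 4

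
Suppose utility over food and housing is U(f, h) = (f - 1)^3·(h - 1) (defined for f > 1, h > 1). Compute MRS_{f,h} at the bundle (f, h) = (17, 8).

MU_f = 3·(f−1)^2·(h−1), MU_h = (f−1)^3.
MRS = (3/1)·(h−1)/(f−1).
At (17, 8): MRS = 21/16.
So at (17, 8) the consumer would give up 21/16 units of h for one more unit of f.

MRS = 21/16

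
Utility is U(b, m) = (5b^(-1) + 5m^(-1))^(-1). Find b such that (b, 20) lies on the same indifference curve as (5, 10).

b = 4

U depends on (b, m) only through S = 5b^(-1) + 5m^(-1), so equal utility means equal S. At (5, 10): S = 1.5.
With m = 20: 5·20^(-1) = 0.25, so 5b^(-1) = 1.5 − 0.25 = 1.25, i.e. b^(-1) = 0.25.
Hence b = 1/0.25 = 4.
Check: U(4, 20) = 0.6667.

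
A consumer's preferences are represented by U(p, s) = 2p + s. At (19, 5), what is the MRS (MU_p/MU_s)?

MRS = 2

MU_p = 2, MU_s = 1, so MRS = 2/1 = 2 at every bundle.
At (19, 5): MRS = 2.
So at (19, 5) the consumer would give up 2 units of s for one more unit of p.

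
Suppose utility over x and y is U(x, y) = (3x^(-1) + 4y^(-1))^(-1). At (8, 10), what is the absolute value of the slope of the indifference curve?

For CES with ρ = -1, MRS = (3/4)·(y/x)^2.
At (8, 10): MRS = 75/64.
The indifference curve has slope −75/64 at this bundle.

MRS = 75/64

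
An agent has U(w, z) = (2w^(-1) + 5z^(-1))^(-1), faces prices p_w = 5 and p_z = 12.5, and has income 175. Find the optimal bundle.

For CES with ρ = -1, MRS = (2/5)·(z/w)^2.
Tangency: set MRS = p_w/p_z = 5/12.5 = 0.4.
So (z/w)^2 = 1; taking the square root, z/w = 1, i.e. z = w.
Substitute into the budget 5·w + 12.5·z = 175: 17.5·w = 175, so w* = 10 and z* = 10.

w* = 10, z* = 10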